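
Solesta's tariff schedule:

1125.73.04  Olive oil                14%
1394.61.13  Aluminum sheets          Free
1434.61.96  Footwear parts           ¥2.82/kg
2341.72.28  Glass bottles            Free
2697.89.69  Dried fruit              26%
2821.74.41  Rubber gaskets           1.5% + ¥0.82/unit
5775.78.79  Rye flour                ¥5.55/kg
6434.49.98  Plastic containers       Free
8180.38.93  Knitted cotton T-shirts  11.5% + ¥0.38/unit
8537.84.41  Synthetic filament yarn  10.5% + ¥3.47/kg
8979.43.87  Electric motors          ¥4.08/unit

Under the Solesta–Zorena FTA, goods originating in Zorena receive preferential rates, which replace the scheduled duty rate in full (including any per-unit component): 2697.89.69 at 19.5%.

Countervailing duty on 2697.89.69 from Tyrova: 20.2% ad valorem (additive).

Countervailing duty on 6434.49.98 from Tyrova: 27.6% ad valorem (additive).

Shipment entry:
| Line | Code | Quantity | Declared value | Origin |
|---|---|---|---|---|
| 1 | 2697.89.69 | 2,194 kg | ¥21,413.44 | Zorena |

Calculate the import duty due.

Line 1 (2697.89.69, Zorena, 2,194 kg, ¥21,413.44):
Base rate for 2697.89.69 is 26%.
Origin Zorena qualifies under the Solesta–Zorena agreement and 2697.89.69 is covered: preferential rate 19.5% applies instead.
The additional-duty order on 2697.89.69 targets Tyrova, not Zorena; it does not apply.
Duty = ¥21,413.44 × 19.5% = ¥4,175.62.

¥4,175.62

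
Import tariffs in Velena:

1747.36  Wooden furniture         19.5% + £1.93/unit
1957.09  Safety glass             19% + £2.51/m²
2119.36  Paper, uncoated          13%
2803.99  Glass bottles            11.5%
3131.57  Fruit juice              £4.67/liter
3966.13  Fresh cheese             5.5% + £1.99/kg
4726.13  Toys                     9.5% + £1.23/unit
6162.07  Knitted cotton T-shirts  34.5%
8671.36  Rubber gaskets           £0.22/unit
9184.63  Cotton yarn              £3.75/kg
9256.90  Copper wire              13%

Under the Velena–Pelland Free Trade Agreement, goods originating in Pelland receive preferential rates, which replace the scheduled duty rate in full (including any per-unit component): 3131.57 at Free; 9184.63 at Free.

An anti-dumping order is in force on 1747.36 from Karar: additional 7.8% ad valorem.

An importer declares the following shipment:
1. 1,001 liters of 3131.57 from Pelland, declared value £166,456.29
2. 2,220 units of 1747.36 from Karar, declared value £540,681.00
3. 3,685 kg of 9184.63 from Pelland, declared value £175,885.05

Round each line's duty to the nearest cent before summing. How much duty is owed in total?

Line 1 (3131.57, Pelland, 1,001 liters, £166,456.29):
Base rate for 3131.57 is £4.67/liter.
Origin Pelland qualifies under the Velena–Pelland agreement and 3131.57 is covered: preferential rate Free applies instead.
Duty = £166,456.29 × 0% = £0.00.
Line 2 (1747.36, Karar, 2,220 units, £540,681.00):
Base rate for 1747.36 is 19.5% + £1.93/unit.
Additional duty on 1747.36 from Karar: +7.8%. Applied ad valorem rate: 19.5% + 7.8% = 27.3%.
Duty = £540,681.00 × 27.3% + 2,220 × £1.93 = £151,890.51.
Line 3 (9184.63, Pelland, 3,685 kg, £175,885.05):
Base rate for 9184.63 is £3.75/kg.
Origin Pelland qualifies under the Velena–Pelland agreement and 9184.63 is covered: preferential rate Free applies instead.
Duty = £175,885.05 × 0% = £0.00.
Total = £0.00 + £151,890.51 + £0.00 = £151,890.51.

£151,890.51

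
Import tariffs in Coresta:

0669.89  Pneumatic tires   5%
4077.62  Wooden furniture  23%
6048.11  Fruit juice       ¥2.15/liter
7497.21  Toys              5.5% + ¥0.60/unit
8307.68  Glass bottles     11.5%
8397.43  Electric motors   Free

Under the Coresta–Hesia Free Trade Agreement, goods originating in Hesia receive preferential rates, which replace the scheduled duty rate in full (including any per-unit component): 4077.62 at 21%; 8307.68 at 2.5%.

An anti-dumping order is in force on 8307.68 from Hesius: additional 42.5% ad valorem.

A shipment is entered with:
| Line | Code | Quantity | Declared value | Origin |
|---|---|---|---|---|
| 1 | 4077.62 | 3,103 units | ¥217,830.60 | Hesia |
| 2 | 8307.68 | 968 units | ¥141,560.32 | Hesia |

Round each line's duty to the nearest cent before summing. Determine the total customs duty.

Line 1 (4077.62, Hesia, 3,103 units, ¥217,830.60):
Base rate for 4077.62 is 23%.
Origin Hesia qualifies under the Coresta–Hesia agreement and 4077.62 is covered: preferential rate 21% applies instead.
Duty = ¥217,830.60 × 21% = ¥45,744.43.
Line 2 (8307.68, Hesia, 968 units, ¥141,560.32):
Base rate for 8307.68 is 11.5%.
Origin Hesia qualifies under the Coresta–Hesia agreement and 8307.68 is covered: preferential rate 2.5% applies instead.
The additional-duty order on 8307.68 targets Hesius, not Hesia; it does not apply.
Duty = ¥141,560.32 × 2.5% = ¥3,539.01.
Total = ¥45,744.43 + ¥3,539.01 = ¥49,283.44.

¥49,283.44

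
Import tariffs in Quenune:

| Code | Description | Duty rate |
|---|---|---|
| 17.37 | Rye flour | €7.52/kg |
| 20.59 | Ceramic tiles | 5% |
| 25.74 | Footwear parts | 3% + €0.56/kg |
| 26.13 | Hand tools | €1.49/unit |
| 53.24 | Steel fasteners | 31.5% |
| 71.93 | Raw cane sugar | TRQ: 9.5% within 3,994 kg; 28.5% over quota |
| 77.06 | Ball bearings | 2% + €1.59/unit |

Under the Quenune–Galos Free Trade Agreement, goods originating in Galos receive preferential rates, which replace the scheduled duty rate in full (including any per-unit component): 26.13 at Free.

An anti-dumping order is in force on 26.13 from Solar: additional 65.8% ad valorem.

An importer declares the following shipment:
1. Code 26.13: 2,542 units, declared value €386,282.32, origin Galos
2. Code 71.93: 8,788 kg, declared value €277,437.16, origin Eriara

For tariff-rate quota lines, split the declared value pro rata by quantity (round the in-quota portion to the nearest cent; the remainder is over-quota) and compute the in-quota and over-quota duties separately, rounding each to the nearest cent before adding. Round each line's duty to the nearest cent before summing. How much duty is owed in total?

€55,112.39

Line 1 (26.13, Galos, 2,542 units, €386,282.32):
Base rate for 26.13 is €1.49/unit.
Origin Galos qualifies under the Quenune–Galos agreement and 26.13 is covered: preferential rate Free applies instead.
The additional-duty order on 26.13 targets Solar, not Galos; it does not apply.
Duty = €386,282.32 × 0% = €0.00.
Line 2 (71.93, Eriara, 8,788 kg, €277,437.16):
Code 71.93 is under a tariff-rate quota (threshold 3,994 kg). In-quota: 3,994 kg at 9.5%; over-quota: 4,794 kg at 28.5%.
Pro-rata value split: in-quota = €277,437.16 × 3,994/8,788 = €126,090.58; over-quota = €277,437.16 − €126,090.58 = €151,346.58.
In-quota duty = €126,090.58 × 9.5% = €11,978.61. Over-quota duty = €151,346.58 × 28.5% = €43,133.78.
Line duty = €11,978.61 + €43,133.78 = €55,112.39.
Total = €0.00 + €55,112.39 = €55,112.39.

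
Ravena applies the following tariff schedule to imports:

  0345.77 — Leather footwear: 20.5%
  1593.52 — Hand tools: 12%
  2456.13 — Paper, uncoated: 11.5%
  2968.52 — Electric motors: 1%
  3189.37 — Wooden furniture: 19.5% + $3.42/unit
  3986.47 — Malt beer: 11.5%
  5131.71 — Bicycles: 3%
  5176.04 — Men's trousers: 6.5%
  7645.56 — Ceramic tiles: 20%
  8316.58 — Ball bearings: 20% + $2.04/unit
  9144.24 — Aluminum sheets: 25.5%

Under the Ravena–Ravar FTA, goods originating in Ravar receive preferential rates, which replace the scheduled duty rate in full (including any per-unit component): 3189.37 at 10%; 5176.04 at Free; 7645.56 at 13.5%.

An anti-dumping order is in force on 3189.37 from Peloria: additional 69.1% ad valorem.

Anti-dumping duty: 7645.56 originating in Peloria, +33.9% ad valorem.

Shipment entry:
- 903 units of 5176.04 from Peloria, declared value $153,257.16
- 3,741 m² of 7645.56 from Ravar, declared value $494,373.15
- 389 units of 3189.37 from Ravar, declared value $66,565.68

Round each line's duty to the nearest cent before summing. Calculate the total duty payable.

Line 1 (5176.04, Peloria, 903 units, $153,257.16):
Base rate for 5176.04 is 6.5%.
5176.04 has an FTA preferential rate, but origin Peloria is not Ravar; base rate stands.
Duty = $153,257.16 × 6.5% = $9,961.72.
Line 2 (7645.56, Ravar, 3,741 m², $494,373.15):
Base rate for 7645.56 is 20%.
Origin Ravar qualifies under the Ravena–Ravar agreement and 7645.56 is covered: preferential rate 13.5% applies instead.
The additional-duty order on 7645.56 targets Peloria, not Ravar; it does not apply.
Duty = $494,373.15 × 13.5% = $66,740.38.
Line 3 (3189.37, Ravar, 389 units, $66,565.68):
Base rate for 3189.37 is 19.5% + $3.42/unit.
Origin Ravar qualifies under the Ravena–Ravar agreement and 3189.37 is covered: preferential rate 10% applies instead.
The additional-duty order on 3189.37 targets Peloria, not Ravar; it does not apply.
Duty = $66,565.68 × 10% = $6,656.57.
Total = $9,961.72 + $66,740.38 + $6,656.57 = $83,358.67.

$83,358.67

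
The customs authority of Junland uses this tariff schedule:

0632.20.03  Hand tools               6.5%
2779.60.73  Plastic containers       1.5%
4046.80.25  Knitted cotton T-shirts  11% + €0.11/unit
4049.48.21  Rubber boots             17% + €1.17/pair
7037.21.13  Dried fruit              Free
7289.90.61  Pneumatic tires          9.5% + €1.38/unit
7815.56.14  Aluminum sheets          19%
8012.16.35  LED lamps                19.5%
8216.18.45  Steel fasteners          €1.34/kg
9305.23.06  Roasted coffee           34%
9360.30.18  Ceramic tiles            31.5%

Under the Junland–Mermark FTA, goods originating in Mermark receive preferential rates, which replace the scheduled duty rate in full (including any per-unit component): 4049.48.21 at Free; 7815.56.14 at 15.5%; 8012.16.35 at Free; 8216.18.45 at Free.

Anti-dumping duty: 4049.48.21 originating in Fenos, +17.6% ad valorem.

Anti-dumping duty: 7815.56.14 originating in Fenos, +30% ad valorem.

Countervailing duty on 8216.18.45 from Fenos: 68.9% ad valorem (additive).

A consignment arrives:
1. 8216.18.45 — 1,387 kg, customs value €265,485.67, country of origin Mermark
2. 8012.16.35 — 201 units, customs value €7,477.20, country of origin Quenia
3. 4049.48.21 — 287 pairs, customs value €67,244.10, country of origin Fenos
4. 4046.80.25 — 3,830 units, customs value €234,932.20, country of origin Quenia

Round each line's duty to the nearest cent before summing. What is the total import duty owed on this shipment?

€51,324.14

Line 1 (8216.18.45, Mermark, 1,387 kg, €265,485.67):
Base rate for 8216.18.45 is €1.34/kg.
Origin Mermark qualifies under the Junland–Mermark agreement and 8216.18.45 is covered: preferential rate Free applies instead.
The additional-duty order on 8216.18.45 targets Fenos, not Mermark; it does not apply.
Duty = €265,485.67 × 0% = €0.00.
Line 2 (8012.16.35, Quenia, 201 units, €7,477.20):
Base rate for 8012.16.35 is 19.5%.
8012.16.35 has an FTA preferential rate, but origin Quenia is not Mermark; base rate stands.
Duty = €7,477.20 × 19.5% = €1,458.05.
Line 3 (4049.48.21, Fenos, 287 pairs, €67,244.10):
Base rate for 4049.48.21 is 17% + €1.17/pair.
4049.48.21 has an FTA preferential rate, but origin Fenos is not Mermark; base rate stands.
Additional duty on 4049.48.21 from Fenos: +17.6%. Applied ad valorem rate: 17% + 17.6% = 34.6%.
Duty = €67,244.10 × 34.6% + 287 × €1.17 = €23,602.25.
Line 4 (4046.80.25, Quenia, 3,830 units, €234,932.20):
Base rate for 4046.80.25 is 11% + €0.11/unit.
Duty = €234,932.20 × 11% + 3,830 × €0.11 = €26,263.84.
Total = €0.00 + €1,458.05 + €23,602.25 + €26,263.84 = €51,324.14.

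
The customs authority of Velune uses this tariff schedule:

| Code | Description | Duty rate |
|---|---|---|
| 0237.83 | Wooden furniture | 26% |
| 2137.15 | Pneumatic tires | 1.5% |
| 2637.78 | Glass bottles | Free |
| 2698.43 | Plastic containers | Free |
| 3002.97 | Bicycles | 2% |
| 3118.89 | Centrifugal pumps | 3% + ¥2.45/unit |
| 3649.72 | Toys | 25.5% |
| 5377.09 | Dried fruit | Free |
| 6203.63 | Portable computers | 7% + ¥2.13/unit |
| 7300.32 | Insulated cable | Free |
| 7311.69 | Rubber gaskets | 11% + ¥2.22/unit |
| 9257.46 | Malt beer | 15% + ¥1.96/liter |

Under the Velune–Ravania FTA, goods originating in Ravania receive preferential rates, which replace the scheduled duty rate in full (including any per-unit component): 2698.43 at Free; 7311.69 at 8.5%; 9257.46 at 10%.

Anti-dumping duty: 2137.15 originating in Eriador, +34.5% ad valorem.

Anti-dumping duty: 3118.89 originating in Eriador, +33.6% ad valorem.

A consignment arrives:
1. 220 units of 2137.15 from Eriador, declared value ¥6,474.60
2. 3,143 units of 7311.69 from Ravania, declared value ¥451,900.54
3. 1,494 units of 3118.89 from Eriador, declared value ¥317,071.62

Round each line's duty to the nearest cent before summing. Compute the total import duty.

¥160,450.92

Line 1 (2137.15, Eriador, 220 units, ¥6,474.60):
Base rate for 2137.15 is 1.5%.
Additional duty on 2137.15 from Eriador: +34.5%. Applied ad valorem rate: 1.5% + 34.5% = 36%.
Duty = ¥6,474.60 × 36% = ¥2,330.86.
Line 2 (7311.69, Ravania, 3,143 units, ¥451,900.54):
Base rate for 7311.69 is 11% + ¥2.22/unit.
Origin Ravania qualifies under the Velune–Ravania agreement and 7311.69 is covered: preferential rate 8.5% applies instead.
Duty = ¥451,900.54 × 8.5% = ¥38,411.55.
Line 3 (3118.89, Eriador, 1,494 units, ¥317,071.62):
Base rate for 3118.89 is 3% + ¥2.45/unit.
Additional duty on 3118.89 from Eriador: +33.6%. Applied ad valorem rate: 3% + 33.6% = 36.6%.
Duty = ¥317,071.62 × 36.6% + 1,494 × ¥2.45 = ¥119,708.51.
Total = ¥2,330.86 + ¥38,411.55 + ¥119,708.51 = ¥160,450.92.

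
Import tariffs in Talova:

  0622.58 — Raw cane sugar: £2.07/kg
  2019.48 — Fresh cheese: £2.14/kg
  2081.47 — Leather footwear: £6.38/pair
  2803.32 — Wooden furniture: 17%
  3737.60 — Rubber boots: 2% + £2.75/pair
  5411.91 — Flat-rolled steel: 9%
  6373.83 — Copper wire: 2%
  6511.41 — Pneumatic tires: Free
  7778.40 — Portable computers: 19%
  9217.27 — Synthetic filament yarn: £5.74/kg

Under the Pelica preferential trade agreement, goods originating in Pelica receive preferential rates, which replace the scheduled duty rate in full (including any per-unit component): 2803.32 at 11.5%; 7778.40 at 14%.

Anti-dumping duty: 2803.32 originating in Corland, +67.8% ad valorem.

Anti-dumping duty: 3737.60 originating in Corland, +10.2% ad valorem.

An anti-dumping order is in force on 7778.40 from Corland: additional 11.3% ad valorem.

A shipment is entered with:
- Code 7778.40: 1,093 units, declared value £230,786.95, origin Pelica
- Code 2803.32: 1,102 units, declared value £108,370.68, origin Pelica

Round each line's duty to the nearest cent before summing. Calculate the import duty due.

Line 1 (7778.40, Pelica, 1,093 units, £230,786.95):
Base rate for 7778.40 is 19%.
Origin Pelica qualifies under the Talova–Pelica agreement and 7778.40 is covered: preferential rate 14% applies instead.
The additional-duty order on 7778.40 targets Corland, not Pelica; it does not apply.
Duty = £230,786.95 × 14% = £32,310.17.
Line 2 (2803.32, Pelica, 1,102 units, £108,370.68):
Base rate for 2803.32 is 17%.
Origin Pelica qualifies under the Talova–Pelica agreement and 2803.32 is covered: preferential rate 11.5% applies instead.
The additional-duty order on 2803.32 targets Corland, not Pelica; it does not apply.
Duty = £108,370.68 × 11.5% = £12,462.63.
Total = £32,310.17 + £12,462.63 = £44,772.80.

£44,772.80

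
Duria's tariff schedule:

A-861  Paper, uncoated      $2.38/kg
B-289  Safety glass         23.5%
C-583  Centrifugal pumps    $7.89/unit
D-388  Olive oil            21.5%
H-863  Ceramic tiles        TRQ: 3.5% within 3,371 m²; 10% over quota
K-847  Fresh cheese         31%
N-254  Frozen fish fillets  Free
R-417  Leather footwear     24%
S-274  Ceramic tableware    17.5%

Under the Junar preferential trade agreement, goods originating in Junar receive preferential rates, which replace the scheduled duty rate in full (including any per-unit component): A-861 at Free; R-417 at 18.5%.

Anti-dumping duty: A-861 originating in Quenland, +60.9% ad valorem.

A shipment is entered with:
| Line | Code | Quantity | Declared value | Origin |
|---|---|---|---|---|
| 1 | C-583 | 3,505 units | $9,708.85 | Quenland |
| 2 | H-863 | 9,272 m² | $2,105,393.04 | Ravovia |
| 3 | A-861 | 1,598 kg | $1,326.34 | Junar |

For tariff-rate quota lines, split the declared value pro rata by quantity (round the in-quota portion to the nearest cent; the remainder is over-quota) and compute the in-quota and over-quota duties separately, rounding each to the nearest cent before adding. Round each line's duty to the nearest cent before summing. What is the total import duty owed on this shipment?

Line 1 (C-583, Quenland, 3,505 units, $9,708.85):
Base rate for C-583 is $7.89/unit.
Duty = 3,505 × $7.89 = $27,654.45.
Line 2 (H-863, Ravovia, 9,272 m², $2,105,393.04):
Code H-863 is under a tariff-rate quota (threshold 3,371 m²). In-quota: 3,371 m² at 3.5%; over-quota: 5,901 m² at 10%.
Pro-rata value split: in-quota = $2,105,393.04 × 3,371/9,272 = $765,452.97; over-quota = $2,105,393.04 − $765,452.97 = $1,339,940.07.
In-quota duty = $765,452.97 × 3.5% = $26,790.85. Over-quota duty = $1,339,940.07 × 10% = $133,994.01.
Line duty = $26,790.85 + $133,994.01 = $160,784.86.
Line 3 (A-861, Junar, 1,598 kg, $1,326.34):
Base rate for A-861 is $2.38/kg.
Origin Junar qualifies under the Duria–Junar agreement and A-861 is covered: preferential rate Free applies instead.
The additional-duty order on A-861 targets Quenland, not Junar; it does not apply.
Duty = $1,326.34 × 0% = $0.00.
Total = $27,654.45 + $160,784.86 + $0.00 = $188,439.31.

$188,439.31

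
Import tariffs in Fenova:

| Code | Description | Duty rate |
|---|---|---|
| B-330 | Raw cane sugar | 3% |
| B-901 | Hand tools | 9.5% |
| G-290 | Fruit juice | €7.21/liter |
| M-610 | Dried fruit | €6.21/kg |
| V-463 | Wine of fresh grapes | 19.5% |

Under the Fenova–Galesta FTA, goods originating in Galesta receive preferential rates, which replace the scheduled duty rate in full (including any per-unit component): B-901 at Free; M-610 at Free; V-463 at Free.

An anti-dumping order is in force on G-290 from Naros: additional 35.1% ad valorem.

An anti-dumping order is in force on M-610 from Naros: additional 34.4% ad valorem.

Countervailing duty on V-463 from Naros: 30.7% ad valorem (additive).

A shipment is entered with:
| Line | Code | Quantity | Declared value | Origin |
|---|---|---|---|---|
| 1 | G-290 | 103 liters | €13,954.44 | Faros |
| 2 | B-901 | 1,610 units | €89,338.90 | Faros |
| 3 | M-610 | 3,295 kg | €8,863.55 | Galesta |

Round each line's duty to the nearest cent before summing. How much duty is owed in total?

€9,229.83

Line 1 (G-290, Faros, 103 liters, €13,954.44):
Base rate for G-290 is €7.21/liter.
The additional-duty order on G-290 targets Naros, not Faros; it does not apply.
Duty = 103 × €7.21 = €742.63.
Line 2 (B-901, Faros, 1,610 units, €89,338.90):
Base rate for B-901 is 9.5%.
B-901 has an FTA preferential rate, but origin Faros is not Galesta; base rate stands.
Duty = €89,338.90 × 9.5% = €8,487.20.
Line 3 (M-610, Galesta, 3,295 kg, €8,863.55):
Base rate for M-610 is €6.21/kg.
Origin Galesta qualifies under the Fenova–Galesta agreement and M-610 is covered: preferential rate Free applies instead.
The additional-duty order on M-610 targets Naros, not Galesta; it does not apply.
Duty = €8,863.55 × 0% = €0.00.
Total = €742.63 + €8,487.20 + €0.00 = €9,229.83.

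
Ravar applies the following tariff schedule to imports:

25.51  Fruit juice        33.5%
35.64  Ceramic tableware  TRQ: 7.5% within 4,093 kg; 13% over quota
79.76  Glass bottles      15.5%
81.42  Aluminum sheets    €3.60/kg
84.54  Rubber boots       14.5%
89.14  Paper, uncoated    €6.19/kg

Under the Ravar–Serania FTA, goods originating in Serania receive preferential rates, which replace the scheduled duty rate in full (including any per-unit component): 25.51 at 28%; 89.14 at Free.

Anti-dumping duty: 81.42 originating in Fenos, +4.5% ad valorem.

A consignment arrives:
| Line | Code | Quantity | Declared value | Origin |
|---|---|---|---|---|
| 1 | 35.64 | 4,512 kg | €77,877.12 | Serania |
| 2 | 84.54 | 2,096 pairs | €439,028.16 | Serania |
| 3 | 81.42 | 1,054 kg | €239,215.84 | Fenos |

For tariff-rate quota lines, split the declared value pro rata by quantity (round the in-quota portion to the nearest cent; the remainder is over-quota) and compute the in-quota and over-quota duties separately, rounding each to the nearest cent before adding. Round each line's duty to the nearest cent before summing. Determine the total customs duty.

€84,456.73

Line 1 (35.64, Serania, 4,512 kg, €77,877.12):
Code 35.64 is under a tariff-rate quota (threshold 4,093 kg). In-quota: 4,093 kg at 7.5%; over-quota: 419 kg at 13%.
Pro-rata value split: in-quota = €77,877.12 × 4,093/4,512 = €70,645.18; over-quota = €77,877.12 − €70,645.18 = €7,231.94.
In-quota duty = €70,645.18 × 7.5% = €5,298.39. Over-quota duty = €7,231.94 × 13% = €940.15.
Line duty = €5,298.39 + €940.15 = €6,238.54.
Line 2 (84.54, Serania, 2,096 pairs, €439,028.16):
Base rate for 84.54 is 14.5%.
Origin Serania is the FTA partner but 84.54 is not on the preference list; base rate stands.
Duty = €439,028.16 × 14.5% = €63,659.08.
Line 3 (81.42, Fenos, 1,054 kg, €239,215.84):
Base rate for 81.42 is €3.60/kg.
Additional duty on 81.42 from Fenos: +4.5% ad valorem. Applied ad valorem rate = 4.5%.
Duty = €239,215.84 × 4.5% + 1,054 × €3.60 = €14,559.11.
Total = €6,238.54 + €63,659.08 + €14,559.11 = €84,456.73.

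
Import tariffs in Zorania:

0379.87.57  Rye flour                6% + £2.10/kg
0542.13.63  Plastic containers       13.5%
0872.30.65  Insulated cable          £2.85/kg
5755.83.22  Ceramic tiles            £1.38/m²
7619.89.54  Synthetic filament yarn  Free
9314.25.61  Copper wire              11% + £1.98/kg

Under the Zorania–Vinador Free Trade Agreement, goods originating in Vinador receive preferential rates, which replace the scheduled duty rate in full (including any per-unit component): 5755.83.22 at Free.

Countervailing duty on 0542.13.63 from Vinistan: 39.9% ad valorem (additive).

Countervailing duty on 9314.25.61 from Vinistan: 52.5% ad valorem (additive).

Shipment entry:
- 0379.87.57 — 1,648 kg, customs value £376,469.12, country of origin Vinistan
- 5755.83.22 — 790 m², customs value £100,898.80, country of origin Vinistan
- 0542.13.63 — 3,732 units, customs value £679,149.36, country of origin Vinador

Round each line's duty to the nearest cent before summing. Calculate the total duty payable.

Line 1 (0379.87.57, Vinistan, 1,648 kg, £376,469.12):
Base rate for 0379.87.57 is 6% + £2.10/kg.
Duty = £376,469.12 × 6% + 1,648 × £2.10 = £26,048.95.
Line 2 (5755.83.22, Vinistan, 790 m², £100,898.80):
Base rate for 5755.83.22 is £1.38/m².
5755.83.22 has an FTA preferential rate, but origin Vinistan is not Vinador; base rate stands.
Duty = 790 × £1.38 = £1,090.20.
Line 3 (0542.13.63, Vinador, 3,732 units, £679,149.36):
Base rate for 0542.13.63 is 13.5%.
Origin Vinador is the FTA partner but 0542.13.63 is not on the preference list; base rate stands.
The additional-duty order on 0542.13.63 targets Vinistan, not Vinador; it does not apply.
Duty = £679,149.36 × 13.5% = £91,685.16.
Total = £26,048.95 + £1,090.20 + £91,685.16 = £118,824.31.

£118,824.31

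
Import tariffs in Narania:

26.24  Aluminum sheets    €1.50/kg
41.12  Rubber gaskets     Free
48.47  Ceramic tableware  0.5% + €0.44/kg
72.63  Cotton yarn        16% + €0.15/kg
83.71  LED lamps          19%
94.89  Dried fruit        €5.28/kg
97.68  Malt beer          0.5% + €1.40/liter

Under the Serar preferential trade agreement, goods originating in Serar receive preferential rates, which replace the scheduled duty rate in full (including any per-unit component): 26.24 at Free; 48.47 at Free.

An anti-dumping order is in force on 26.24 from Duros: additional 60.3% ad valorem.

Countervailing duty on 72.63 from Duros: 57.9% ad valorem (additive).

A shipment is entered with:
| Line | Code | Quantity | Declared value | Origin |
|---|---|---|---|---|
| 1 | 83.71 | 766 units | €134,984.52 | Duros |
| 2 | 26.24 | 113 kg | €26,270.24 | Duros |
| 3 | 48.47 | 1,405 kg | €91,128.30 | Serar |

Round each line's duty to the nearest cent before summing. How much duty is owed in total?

€41,657.51

Line 1 (83.71, Duros, 766 units, €134,984.52):
Base rate for 83.71 is 19%.
Duty = €134,984.52 × 19% = €25,647.06.
Line 2 (26.24, Duros, 113 kg, €26,270.24):
Base rate for 26.24 is €1.50/kg.
26.24 has an FTA preferential rate, but origin Duros is not Serar; base rate stands.
Additional duty on 26.24 from Duros: +60.3% ad valorem. Applied ad valorem rate = 60.3%.
Duty = €26,270.24 × 60.3% + 113 × €1.50 = €16,010.45.
Line 3 (48.47, Serar, 1,405 kg, €91,128.30):
Base rate for 48.47 is 0.5% + €0.44/kg.
Origin Serar qualifies under the Narania–Serar agreement and 48.47 is covered: preferential rate Free applies instead.
Duty = €91,128.30 × 0% = €0.00.
Total = €25,647.06 + €16,010.45 + €0.00 = €41,657.51.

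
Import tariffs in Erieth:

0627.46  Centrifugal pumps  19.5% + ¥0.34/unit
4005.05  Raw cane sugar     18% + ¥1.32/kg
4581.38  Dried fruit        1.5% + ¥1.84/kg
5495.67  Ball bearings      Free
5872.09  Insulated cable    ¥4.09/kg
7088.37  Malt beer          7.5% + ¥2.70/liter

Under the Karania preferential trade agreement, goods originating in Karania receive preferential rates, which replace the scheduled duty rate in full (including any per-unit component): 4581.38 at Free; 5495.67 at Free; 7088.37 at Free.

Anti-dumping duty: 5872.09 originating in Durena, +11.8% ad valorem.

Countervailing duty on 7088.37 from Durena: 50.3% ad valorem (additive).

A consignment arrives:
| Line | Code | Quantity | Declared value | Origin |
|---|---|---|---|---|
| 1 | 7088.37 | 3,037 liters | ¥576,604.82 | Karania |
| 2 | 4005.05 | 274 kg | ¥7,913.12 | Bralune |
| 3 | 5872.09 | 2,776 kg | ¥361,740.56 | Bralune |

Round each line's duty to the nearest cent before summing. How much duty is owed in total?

Line 1 (7088.37, Karania, 3,037 liters, ¥576,604.82):
Base rate for 7088.37 is 7.5% + ¥2.70/liter.
Origin Karania qualifies under the Erieth–Karania agreement and 7088.37 is covered: preferential rate Free applies instead.
The additional-duty order on 7088.37 targets Durena, not Karania; it does not apply.
Duty = ¥576,604.82 × 0% = ¥0.00.
Line 2 (4005.05, Bralune, 274 kg, ¥7,913.12):
Base rate for 4005.05 is 18% + ¥1.32/kg.
Duty = ¥7,913.12 × 18% + 274 × ¥1.32 = ¥1,786.04.
Line 3 (5872.09, Bralune, 2,776 kg, ¥361,740.56):
Base rate for 5872.09 is ¥4.09/kg.
The additional-duty order on 5872.09 targets Durena, not Bralune; it does not apply.
Duty = 2,776 × ¥4.09 = ¥11,353.84.
Total = ¥0.00 + ¥1,786.04 + ¥11,353.84 = ¥13,139.88.

¥13,139.88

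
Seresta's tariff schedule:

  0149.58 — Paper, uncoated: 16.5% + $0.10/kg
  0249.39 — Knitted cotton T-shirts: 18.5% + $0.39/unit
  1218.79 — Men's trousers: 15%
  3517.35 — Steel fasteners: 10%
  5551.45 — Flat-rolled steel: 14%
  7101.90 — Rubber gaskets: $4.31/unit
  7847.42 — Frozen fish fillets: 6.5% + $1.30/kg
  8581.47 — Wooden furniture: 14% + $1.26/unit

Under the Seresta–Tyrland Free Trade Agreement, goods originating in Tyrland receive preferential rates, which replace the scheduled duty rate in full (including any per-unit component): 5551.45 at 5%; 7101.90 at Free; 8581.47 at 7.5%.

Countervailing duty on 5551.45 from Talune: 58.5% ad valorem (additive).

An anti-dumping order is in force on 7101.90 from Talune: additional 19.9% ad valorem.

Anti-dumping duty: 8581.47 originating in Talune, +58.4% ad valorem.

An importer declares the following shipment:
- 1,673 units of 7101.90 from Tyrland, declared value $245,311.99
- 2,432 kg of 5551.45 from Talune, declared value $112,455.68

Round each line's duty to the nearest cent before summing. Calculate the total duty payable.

Line 1 (7101.90, Tyrland, 1,673 units, $245,311.99):
Base rate for 7101.90 is $4.31/unit.
Origin Tyrland qualifies under the Seresta–Tyrland agreement and 7101.90 is covered: preferential rate Free applies instead.
The additional-duty order on 7101.90 targets Talune, not Tyrland; it does not apply.
Duty = $245,311.99 × 0% = $0.00.
Line 2 (5551.45, Talune, 2,432 kg, $112,455.68):
Base rate for 5551.45 is 14%.
5551.45 has an FTA preferential rate, but origin Talune is not Tyrland; base rate stands.
Additional duty on 5551.45 from Talune: +58.5%. Applied ad valorem rate: 14% + 58.5% = 72.5%.
Duty = $112,455.68 × 72.5% = $81,530.37.
Total = $0.00 + $81,530.37 = $81,530.37.

$81,530.37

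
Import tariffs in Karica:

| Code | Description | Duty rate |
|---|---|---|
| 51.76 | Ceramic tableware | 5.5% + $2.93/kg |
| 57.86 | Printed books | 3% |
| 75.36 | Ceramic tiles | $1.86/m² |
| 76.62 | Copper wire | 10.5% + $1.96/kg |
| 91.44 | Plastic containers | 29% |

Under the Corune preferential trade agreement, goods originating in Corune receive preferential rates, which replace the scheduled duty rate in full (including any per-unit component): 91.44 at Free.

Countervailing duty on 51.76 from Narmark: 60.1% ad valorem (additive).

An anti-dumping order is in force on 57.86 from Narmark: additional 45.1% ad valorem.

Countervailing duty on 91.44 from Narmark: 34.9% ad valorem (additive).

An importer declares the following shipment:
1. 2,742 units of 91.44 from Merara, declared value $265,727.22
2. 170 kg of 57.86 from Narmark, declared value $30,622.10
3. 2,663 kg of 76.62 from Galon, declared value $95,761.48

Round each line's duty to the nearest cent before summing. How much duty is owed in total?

Line 1 (91.44, Merara, 2,742 units, $265,727.22):
Base rate for 91.44 is 29%.
91.44 has an FTA preferential rate, but origin Merara is not Corune; base rate stands.
The additional-duty order on 91.44 targets Narmark, not Merara; it does not apply.
Duty = $265,727.22 × 29% = $77,060.89.
Line 2 (57.86, Narmark, 170 kg, $30,622.10):
Base rate for 57.86 is 3%.
Additional duty on 57.86 from Narmark: +45.1%. Applied ad valorem rate: 3% + 45.1% = 48.1%.
Duty = $30,622.10 × 48.1% = $14,729.23.
Line 3 (76.62, Galon, 2,663 kg, $95,761.48):
Base rate for 76.62 is 10.5% + $1.96/kg.
Duty = $95,761.48 × 10.5% + 2,663 × $1.96 = $15,274.44.
Total = $77,060.89 + $14,729.23 + $15,274.44 = $107,064.56.

$107,064.56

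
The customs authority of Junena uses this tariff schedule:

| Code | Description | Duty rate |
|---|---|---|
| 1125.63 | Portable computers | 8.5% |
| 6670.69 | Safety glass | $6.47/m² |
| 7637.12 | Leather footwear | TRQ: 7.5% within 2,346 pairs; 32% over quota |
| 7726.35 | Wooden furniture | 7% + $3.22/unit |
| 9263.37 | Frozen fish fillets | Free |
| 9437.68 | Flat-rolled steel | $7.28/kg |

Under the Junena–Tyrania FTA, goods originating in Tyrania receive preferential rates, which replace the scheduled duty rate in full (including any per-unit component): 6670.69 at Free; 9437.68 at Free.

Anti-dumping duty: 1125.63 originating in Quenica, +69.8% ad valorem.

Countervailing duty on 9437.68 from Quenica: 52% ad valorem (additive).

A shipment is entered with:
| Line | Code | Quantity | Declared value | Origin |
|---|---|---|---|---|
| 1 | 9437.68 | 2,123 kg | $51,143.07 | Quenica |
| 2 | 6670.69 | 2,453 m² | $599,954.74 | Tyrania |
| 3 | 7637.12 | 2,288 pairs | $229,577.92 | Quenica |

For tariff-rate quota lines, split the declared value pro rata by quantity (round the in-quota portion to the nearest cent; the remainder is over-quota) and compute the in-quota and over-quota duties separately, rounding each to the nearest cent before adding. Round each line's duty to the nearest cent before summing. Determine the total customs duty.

Line 1 (9437.68, Quenica, 2,123 kg, $51,143.07):
Base rate for 9437.68 is $7.28/kg.
9437.68 has an FTA preferential rate, but origin Quenica is not Tyrania; base rate stands.
Additional duty on 9437.68 from Quenica: +52% ad valorem. Applied ad valorem rate = 52%.
Duty = $51,143.07 × 52% + 2,123 × $7.28 = $42,049.84.
Line 2 (6670.69, Tyrania, 2,453 m², $599,954.74):
Base rate for 6670.69 is $6.47/m².
Origin Tyrania qualifies under the Junena–Tyrania agreement and 6670.69 is covered: preferential rate Free applies instead.
Duty = $599,954.74 × 0% = $0.00.
Line 3 (7637.12, Quenica, 2,288 pairs, $229,577.92):
Code 7637.12 is under a tariff-rate quota (threshold 2,346 pairs). Quantity 2,288 pairs is within the quota, so the in-quota rate 7.5% applies to the full value.
Duty = $229,577.92 × 7.5% = $17,218.34.
Total = $42,049.84 + $0.00 + $17,218.34 = $59,268.18.

$59,268.18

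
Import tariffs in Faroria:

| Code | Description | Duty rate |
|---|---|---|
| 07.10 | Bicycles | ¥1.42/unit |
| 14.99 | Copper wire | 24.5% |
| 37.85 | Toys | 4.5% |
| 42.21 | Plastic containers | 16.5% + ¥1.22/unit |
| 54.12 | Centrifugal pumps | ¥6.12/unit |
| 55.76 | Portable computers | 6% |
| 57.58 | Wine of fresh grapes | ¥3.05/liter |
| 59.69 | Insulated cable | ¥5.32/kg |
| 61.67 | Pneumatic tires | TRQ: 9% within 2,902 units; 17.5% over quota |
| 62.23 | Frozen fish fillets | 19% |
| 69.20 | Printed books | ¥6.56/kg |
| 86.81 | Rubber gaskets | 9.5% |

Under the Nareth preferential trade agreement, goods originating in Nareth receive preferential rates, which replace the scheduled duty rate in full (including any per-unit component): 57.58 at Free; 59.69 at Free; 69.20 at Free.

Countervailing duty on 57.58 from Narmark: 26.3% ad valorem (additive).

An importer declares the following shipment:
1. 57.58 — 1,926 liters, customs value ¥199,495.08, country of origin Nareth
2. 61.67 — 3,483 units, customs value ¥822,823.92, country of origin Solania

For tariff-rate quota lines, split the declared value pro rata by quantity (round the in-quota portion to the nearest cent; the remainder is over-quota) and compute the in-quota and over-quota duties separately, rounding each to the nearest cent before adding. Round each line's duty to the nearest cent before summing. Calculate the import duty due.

¥85,720.86

Line 1 (57.58, Nareth, 1,926 liters, ¥199,495.08):
Base rate for 57.58 is ¥3.05/liter.
Origin Nareth qualifies under the Faroria–Nareth agreement and 57.58 is covered: preferential rate Free applies instead.
The additional-duty order on 57.58 targets Narmark, not Nareth; it does not apply.
Duty = ¥199,495.08 × 0% = ¥0.00.
Line 2 (61.67, Solania, 3,483 units, ¥822,823.92):
Code 61.67 is under a tariff-rate quota (threshold 2,902 units). In-quota: 2,902 units at 9%; over-quota: 581 units at 17.5%.
Pro-rata value split: in-quota = ¥822,823.92 × 2,902/3,483 = ¥685,568.48; over-quota = ¥822,823.92 − ¥685,568.48 = ¥137,255.44.
In-quota duty = ¥685,568.48 × 9% = ¥61,701.16. Over-quota duty = ¥137,255.44 × 17.5% = ¥24,019.70.
Line duty = ¥61,701.16 + ¥24,019.70 = ¥85,720.86.
Total = ¥0.00 + ¥85,720.86 = ¥85,720.86.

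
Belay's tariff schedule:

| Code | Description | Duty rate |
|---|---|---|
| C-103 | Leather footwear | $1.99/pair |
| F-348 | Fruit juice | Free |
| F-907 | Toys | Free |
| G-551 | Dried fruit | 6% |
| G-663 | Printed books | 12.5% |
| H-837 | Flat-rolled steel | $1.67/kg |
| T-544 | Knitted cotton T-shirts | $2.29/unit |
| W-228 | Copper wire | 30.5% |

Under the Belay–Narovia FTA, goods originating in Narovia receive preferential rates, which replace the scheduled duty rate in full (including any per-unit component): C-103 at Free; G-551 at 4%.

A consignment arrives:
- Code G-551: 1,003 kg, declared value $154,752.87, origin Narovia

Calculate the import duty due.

$6,190.11

Line 1 (G-551, Narovia, 1,003 kg, $154,752.87):
Base rate for G-551 is 6%.
Origin Narovia qualifies under the Belay–Narovia agreement and G-551 is covered: preferential rate 4% applies instead.
Duty = $154,752.87 × 4% = $6,190.11.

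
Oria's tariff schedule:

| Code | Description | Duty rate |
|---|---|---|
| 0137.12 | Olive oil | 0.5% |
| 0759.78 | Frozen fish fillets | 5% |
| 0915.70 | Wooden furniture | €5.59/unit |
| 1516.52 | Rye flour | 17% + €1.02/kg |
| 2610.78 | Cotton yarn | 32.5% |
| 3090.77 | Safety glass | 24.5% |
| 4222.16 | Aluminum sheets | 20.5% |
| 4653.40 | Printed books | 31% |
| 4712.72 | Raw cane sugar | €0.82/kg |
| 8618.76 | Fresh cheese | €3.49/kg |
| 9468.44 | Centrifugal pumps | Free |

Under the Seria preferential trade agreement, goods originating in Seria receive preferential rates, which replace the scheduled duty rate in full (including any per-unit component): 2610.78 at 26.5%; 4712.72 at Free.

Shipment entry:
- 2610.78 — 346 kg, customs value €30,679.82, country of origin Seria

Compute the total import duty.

Line 1 (2610.78, Seria, 346 kg, €30,679.82):
Base rate for 2610.78 is 32.5%.
Origin Seria qualifies under the Oria–Seria agreement and 2610.78 is covered: preferential rate 26.5% applies instead.
Duty = €30,679.82 × 26.5% = €8,130.15.

€8,130.15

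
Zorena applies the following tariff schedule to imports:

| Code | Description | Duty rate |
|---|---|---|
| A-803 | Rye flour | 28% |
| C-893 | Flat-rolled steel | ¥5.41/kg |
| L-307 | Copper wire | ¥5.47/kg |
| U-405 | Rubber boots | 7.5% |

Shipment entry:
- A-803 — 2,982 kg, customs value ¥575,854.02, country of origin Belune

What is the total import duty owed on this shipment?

Line 1 (A-803, Belune, 2,982 kg, ¥575,854.02):
Base rate for A-803 is 28%.
Duty = ¥575,854.02 × 28% = ¥161,239.13.

¥161,239.13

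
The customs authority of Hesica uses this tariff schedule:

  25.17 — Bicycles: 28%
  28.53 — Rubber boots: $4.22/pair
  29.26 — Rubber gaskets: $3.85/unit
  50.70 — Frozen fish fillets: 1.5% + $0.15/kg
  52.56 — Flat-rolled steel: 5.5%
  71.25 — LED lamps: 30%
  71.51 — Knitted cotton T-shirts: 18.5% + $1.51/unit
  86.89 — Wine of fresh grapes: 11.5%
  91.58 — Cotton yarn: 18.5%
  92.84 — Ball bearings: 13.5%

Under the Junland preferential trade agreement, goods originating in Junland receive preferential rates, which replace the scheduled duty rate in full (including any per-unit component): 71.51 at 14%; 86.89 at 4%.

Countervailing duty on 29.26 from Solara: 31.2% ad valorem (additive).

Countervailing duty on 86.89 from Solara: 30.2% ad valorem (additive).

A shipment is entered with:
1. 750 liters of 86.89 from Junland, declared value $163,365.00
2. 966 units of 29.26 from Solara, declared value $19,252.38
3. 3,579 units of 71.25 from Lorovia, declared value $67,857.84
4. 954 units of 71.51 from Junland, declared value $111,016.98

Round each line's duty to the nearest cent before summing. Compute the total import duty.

Line 1 (86.89, Junland, 750 liters, $163,365.00):
Base rate for 86.89 is 11.5%.
Origin Junland qualifies under the Hesica–Junland agreement and 86.89 is covered: preferential rate 4% applies instead.
The additional-duty order on 86.89 targets Solara, not Junland; it does not apply.
Duty = $163,365.00 × 4% = $6,534.60.
Line 2 (29.26, Solara, 966 units, $19,252.38):
Base rate for 29.26 is $3.85/unit.
Additional duty on 29.26 from Solara: +31.2% ad valorem. Applied ad valorem rate = 31.2%.
Duty = $19,252.38 × 31.2% + 966 × $3.85 = $9,725.84.
Line 3 (71.25, Lorovia, 3,579 units, $67,857.84):
Base rate for 71.25 is 30%.
Duty = $67,857.84 × 30% = $20,357.35.
Line 4 (71.51, Junland, 954 units, $111,016.98):
Base rate for 71.51 is 18.5% + $1.51/unit.
Origin Junland qualifies under the Hesica–Junland agreement and 71.51 is covered: preferential rate 14% applies instead.
Duty = $111,016.98 × 14% = $15,542.38.
Total = $6,534.60 + $9,725.84 + $20,357.35 + $15,542.38 = $52,160.17.

$52,160.17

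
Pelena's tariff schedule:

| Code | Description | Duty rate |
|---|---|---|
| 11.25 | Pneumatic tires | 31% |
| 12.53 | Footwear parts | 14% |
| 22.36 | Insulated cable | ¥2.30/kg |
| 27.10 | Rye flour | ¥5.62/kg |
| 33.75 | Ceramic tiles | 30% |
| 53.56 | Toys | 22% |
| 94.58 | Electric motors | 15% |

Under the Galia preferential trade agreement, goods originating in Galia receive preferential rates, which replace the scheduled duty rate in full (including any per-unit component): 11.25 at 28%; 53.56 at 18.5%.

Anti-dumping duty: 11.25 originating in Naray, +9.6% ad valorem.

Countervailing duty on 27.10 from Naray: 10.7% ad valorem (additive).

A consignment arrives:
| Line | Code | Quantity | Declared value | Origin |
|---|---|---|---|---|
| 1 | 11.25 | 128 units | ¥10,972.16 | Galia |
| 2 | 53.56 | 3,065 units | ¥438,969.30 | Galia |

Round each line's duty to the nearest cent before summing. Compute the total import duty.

¥84,281.52

Line 1 (11.25, Galia, 128 units, ¥10,972.16):
Base rate for 11.25 is 31%.
Origin Galia qualifies under the Pelena–Galia agreement and 11.25 is covered: preferential rate 28% applies instead.
The additional-duty order on 11.25 targets Naray, not Galia; it does not apply.
Duty = ¥10,972.16 × 28% = ¥3,072.20.
Line 2 (53.56, Galia, 3,065 units, ¥438,969.30):
Base rate for 53.56 is 22%.
Origin Galia qualifies under the Pelena–Galia agreement and 53.56 is covered: preferential rate 18.5% applies instead.
Duty = ¥438,969.30 × 18.5% = ¥81,209.32.
Total = ¥3,072.20 + ¥81,209.32 = ¥84,281.52.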